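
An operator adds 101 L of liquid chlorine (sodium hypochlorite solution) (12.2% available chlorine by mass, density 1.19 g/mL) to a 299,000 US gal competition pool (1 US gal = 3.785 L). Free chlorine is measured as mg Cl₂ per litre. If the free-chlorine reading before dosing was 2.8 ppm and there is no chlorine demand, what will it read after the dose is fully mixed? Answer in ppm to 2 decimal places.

15.76 ppm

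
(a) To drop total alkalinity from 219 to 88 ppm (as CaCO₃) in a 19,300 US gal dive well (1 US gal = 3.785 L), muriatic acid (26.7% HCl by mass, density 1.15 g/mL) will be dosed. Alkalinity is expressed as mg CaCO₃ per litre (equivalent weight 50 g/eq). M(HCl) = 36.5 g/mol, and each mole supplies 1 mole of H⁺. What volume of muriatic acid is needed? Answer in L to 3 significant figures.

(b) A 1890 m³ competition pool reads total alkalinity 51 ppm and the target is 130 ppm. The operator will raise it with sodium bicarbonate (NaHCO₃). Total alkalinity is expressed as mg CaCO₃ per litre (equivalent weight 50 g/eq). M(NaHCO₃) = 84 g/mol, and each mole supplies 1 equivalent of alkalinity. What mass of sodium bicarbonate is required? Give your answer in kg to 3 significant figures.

(a) Volume: 19,300 US gal × 3.785 L/gal = 73,050 L.
(a) Alkalinity to neutralize: (219 − 88) = 131 mg/L as CaCO₃ × 73,050 L = 9570 g as CaCO₃.
(a) Equivalents of H⁺ required: 9570 ÷ 50 g/eq = 191.4 eq = 191.4 mol HCl.
(a) Mass of HCl: 191.4 × 36.5 = 6986 g.
(a) Mass of 26.7% solution: 6986 / 0.267 = 26,160 g.
(a) Volume: 26,160 g ÷ 1.15 g/mL = 22,750 mL.

(b) Volume: 1890 m³ = 1,890,000 L.
(b) Alkalinity to add: (130 − 51) = 79 mg/L as CaCO₃ × 1,890,000 L = 149,300 g as CaCO₃.
(b) Equivalents: 149,300 g ÷ 50 g/eq = 2986 eq.
(b) NaHCO₃ supplies 1 eq per mole → 2986 mol.
(b) Mass: 2986 mol × 84 g/mol = 250,800 g.

(a) 22.8 L; (b) 251 kg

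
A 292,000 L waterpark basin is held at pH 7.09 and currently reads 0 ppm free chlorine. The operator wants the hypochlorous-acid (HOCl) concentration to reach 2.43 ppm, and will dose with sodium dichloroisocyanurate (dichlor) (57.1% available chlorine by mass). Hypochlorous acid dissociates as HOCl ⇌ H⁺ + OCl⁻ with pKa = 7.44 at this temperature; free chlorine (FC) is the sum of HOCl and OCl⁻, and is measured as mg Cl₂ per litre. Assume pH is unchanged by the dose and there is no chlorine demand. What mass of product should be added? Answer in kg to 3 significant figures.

1.80 kg

[OCl⁻]/[HOCl] = 10^(pH − pKa) = 10^(7.09 − 7.44) = 0.4467; fraction as HOCl = 1/(1 + 0.4467) = 0.6912.
Free chlorine required for 2.43 ppm HOCl: 2.43 / 0.6912 = 3.515 ppm.
FC to add: 3.515 − 0 = 3.515 mg/L as Cl₂.
Cl₂ equivalent: 3.515 mg/L × 292,000 L = 1027 g.
Product at 57.1% available Cl: 1027 / 0.571 = 1798 g.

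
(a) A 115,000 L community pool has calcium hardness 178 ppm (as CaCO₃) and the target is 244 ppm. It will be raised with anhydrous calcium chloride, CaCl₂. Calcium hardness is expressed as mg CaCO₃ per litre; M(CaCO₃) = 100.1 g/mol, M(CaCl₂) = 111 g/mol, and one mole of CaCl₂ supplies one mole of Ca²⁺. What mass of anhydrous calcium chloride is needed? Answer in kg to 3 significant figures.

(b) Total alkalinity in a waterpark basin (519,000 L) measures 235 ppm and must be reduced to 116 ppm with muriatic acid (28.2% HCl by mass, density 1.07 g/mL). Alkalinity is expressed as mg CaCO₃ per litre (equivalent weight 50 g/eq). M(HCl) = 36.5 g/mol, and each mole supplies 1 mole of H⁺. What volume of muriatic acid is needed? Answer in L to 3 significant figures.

(a) 8.42 kg; (b) 149 L

(a) Hardness to add: (244 − 178) = 66 mg/L as CaCO₃ × 115,000 L = 7590 g as CaCO₃.
(a) Moles of Ca²⁺ (1 mol Ca²⁺ ≡ 1 mol CaCO₃): 7590 / 100.1 g/mol = 75.82 mol.
(a) Mass of CaCl₂: 75.82 × 111 = 8416 g.

(b) Alkalinity to neutralize: (235 − 116) = 119 mg/L as CaCO₃ × 519,000 L = 61,760 g as CaCO₃.
(b) Equivalents of H⁺ required: 61,760 ÷ 50 g/eq = 1235 eq = 1235 mol HCl.
(b) Mass of HCl: 1235 × 36.5 = 45,090 g.
(b) Mass of 28.2% solution: 45,090 / 0.282 = 159,900 g.
(b) Volume: 159,900 g ÷ 1.07 g/mL = 149,400 mL.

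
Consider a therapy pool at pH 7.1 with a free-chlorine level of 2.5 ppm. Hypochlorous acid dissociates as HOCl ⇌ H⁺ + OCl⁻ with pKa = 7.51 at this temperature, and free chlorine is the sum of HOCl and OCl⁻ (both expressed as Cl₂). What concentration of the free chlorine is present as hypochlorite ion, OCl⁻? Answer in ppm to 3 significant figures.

[OCl⁻]/[HOCl] = 10^(pH − pKa) = 10^(7.1 − 7.51) = 10^-0.41 = 0.389.
Fraction as HOCl = 1 / (1 + 0.389) = 0.7199.
OCl⁻ = (1 − 0.7199) × 2.5 ppm = 0.7002 ppm.

0.700 ppm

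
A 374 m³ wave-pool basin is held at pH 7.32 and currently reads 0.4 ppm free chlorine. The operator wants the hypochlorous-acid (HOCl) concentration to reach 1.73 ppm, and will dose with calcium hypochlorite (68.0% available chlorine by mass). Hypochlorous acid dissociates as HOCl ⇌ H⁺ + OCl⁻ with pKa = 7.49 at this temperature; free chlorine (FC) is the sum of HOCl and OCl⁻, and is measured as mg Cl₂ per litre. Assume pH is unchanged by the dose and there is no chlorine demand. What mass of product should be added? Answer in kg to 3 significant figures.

Volume: 374 m³ = 374,000 L.
[OCl⁻]/[HOCl] = 10^(pH − pKa) = 10^(7.32 − 7.49) = 0.6761; fraction as HOCl = 1/(1 + 0.6761) = 0.5966.
Free chlorine required for 1.73 ppm HOCl: 1.73 / 0.5966 = 2.9 ppm.
FC to add: 2.9 − 0.4 = 2.5 mg/L as Cl₂.
Cl₂ equivalent: 2.5 mg/L × 374,000 L = 934.9 g.
Product at 68.0% available Cl: 934.9 / 0.68 = 1375 g.

1.37 kg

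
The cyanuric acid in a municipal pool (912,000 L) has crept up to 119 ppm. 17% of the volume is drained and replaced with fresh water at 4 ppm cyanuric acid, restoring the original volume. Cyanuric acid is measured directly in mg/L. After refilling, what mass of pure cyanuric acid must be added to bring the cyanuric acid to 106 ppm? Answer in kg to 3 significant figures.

5.97 kg

After draining 17% and refilling: 119 × 0.83 + 4 × 0.17 = 99.45 ppm.
Deficit to target: 106 − 99.45 = 6.55 mg/L.
Mass: 6.55 mg/L × 912,000 L = 5974 g cyanuric acid.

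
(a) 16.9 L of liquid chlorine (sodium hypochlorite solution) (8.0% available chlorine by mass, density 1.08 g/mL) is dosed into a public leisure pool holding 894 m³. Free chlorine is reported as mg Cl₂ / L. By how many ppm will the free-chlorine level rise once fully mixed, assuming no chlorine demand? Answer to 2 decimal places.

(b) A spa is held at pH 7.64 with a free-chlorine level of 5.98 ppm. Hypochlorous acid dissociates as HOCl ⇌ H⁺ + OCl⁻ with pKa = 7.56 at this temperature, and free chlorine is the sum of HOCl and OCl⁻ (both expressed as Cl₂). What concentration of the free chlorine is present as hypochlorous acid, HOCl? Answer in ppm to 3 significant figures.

(a) Volume: 894 m³ = 894,000 L.
(a) Mass of solution: 16.9 L × 1000 mL/L × 1.08 g/mL = 18,250 g.
(a) Available chlorine delivered: 18,250 g × 0.08 = 1460 g as Cl₂.
(a) Concentration rise: 1460 g / 894,000 L = 1.633 mg/L = 1.63 ppm.

(b) [OCl⁻]/[HOCl] = 10^(pH − pKa) = 10^(7.64 − 7.56) = 10^0.08 = 1.202.
(b) Fraction as HOCl = 1 / (1 + 1.202) = 0.4541.
(b) HOCl = 0.4541 × 5.98 ppm = 2.715 ppm.

(a) 1.63 ppm; (b) 2.72 ppm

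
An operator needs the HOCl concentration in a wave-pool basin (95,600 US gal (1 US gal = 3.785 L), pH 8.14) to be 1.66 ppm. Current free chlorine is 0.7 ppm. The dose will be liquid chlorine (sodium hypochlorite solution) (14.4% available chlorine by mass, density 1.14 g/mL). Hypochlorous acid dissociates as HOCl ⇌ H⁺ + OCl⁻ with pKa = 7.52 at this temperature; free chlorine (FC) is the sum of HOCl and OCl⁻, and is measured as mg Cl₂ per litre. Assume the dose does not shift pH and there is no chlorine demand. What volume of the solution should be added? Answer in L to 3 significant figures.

Volume: 95,600 US gal × 3.785 L/gal = 361,846 L.
[OCl⁻]/[HOCl] = 10^(pH − pKa) = 10^(8.14 − 7.52) = 4.169; fraction as HOCl = 1/(1 + 4.169) = 0.1935.
Free chlorine required for 1.66 ppm HOCl: 1.66 / 0.1935 = 8.58 ppm.
FC to add: 8.58 − 0.7 = 7.88 mg/L as Cl₂.
Cl₂ equivalent: 7.88 mg/L × 361,846 L = 2851 g.
Product at 14.4% available Cl: 2851 / 0.144 = 19,800 g.
Volume: 19,800 g ÷ 1.14 g/mL = 17,370 mL.

17.4 L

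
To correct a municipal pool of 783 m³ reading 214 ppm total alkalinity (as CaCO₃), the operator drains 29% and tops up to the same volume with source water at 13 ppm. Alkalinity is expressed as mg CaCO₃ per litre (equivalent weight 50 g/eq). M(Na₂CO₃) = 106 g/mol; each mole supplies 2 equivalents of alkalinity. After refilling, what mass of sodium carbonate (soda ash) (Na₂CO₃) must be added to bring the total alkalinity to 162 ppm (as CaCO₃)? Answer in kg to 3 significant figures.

Volume: 783 m³ = 783,000 L.
After draining 29% and refilling: 214 × 0.71 + 13 × 0.29 = 155.71 ppm.
Deficit to target: 162 − 155.71 = 6.29 mg/L.
As CaCO₃: 6.29 mg/L × 783,000 L = 4925 g; ÷ 50 g/eq ÷ 2 = 49.25 mol Na₂CO₃.
Mass: 49.25 × 106 = 5221 g.

5.22 kg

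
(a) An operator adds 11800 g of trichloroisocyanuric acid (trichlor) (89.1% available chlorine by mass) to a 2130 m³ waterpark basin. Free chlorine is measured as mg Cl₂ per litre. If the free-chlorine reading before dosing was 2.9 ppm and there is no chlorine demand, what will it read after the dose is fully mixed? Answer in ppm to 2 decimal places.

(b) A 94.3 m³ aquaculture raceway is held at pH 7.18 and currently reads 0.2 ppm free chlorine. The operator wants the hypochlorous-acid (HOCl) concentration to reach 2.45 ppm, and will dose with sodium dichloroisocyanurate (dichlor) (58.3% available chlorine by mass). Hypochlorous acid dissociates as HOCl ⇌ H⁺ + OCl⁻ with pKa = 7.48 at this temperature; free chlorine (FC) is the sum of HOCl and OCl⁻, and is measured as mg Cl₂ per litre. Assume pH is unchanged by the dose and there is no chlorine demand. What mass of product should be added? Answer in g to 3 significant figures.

(a) Volume: 2130 m³ = 2,130,000 L.
(a) Available chlorine delivered: 11,800 g × 0.891 = 10,510 g as Cl₂.
(a) Concentration rise: 10,510 g / 2,130,000 L = 4.936 mg/L = 4.94 ppm.
(a) Final FC: 2.9 + 4.94 = 7.84 ppm.

(b) Volume: 94.3 m³ = 94,300 L.
(b) [OCl⁻]/[HOCl] = 10^(pH − pKa) = 10^(7.18 − 7.48) = 0.5012; fraction as HOCl = 1/(1 + 0.5012) = 0.6661.
(b) Free chlorine required for 2.45 ppm HOCl: 2.45 / 0.6661 = 3.678 ppm.
(b) FC to add: 3.678 − 0.2 = 3.478 mg/L as Cl₂.
(b) Cl₂ equivalent: 3.478 mg/L × 94,300 L = 328 g.
(b) Product at 58.3% available Cl: 328 / 0.583 = 562.6 g.

(a) 7.84 ppm; (b) 563 g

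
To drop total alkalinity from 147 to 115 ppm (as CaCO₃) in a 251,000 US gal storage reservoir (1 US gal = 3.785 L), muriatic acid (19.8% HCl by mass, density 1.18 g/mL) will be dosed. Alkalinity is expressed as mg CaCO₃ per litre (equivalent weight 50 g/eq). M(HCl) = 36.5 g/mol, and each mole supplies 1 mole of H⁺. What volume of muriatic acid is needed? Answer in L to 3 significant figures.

95.0 L

Volume: 251,000 US gal × 3.785 L/gal = 950,035 L.
Alkalinity to neutralize: (147 − 115) = 32 mg/L as CaCO₃ × 950,035 L = 30,400 g as CaCO₃.
Equivalents of H⁺ required: 30,400 ÷ 50 g/eq = 608 eq = 608 mol HCl.
Mass of HCl: 608 × 36.5 = 22,190 g.
Mass of 19.8% solution: 22,190 / 0.198 = 112,100 g.
Volume: 112,100 g ÷ 1.18 g/mL = 94,990 mL.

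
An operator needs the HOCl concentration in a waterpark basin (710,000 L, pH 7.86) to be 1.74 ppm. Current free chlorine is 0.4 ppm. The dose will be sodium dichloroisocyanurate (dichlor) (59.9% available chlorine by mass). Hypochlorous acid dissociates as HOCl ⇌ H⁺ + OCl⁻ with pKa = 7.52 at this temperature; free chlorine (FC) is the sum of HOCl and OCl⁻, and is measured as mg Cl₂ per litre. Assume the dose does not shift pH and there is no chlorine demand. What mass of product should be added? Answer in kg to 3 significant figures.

6.10 kg

[OCl⁻]/[HOCl] = 10^(pH − pKa) = 10^(7.86 − 7.52) = 2.188; fraction as HOCl = 1/(1 + 2.188) = 0.3137.
Free chlorine required for 1.74 ppm HOCl: 1.74 / 0.3137 = 5.547 ppm.
FC to add: 5.547 − 0.4 = 5.147 mg/L as Cl₂.
Cl₂ equivalent: 5.147 mg/L × 710,000 L = 3654 g.
Product at 59.9% available Cl: 3654 / 0.599 = 6100 g.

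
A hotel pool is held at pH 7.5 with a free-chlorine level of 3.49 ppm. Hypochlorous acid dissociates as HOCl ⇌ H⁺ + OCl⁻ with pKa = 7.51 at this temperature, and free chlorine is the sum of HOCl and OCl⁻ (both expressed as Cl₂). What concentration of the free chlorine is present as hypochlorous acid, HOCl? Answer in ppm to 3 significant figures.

[OCl⁻]/[HOCl] = 10^(pH − pKa) = 10^(7.5 − 7.51) = 10^-0.01 = 0.9772.
Fraction as HOCl = 1 / (1 + 0.9772) = 0.5058.
HOCl = 0.5058 × 3.49 ppm = 1.765 ppm.

1.77 ppm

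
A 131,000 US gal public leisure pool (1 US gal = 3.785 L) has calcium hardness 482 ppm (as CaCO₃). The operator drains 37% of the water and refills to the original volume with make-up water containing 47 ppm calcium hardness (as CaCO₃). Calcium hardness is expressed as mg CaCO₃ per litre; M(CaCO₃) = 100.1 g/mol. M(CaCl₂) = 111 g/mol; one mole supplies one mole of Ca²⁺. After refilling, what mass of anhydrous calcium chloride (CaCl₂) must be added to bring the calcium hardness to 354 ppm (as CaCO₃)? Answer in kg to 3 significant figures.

Volume: 131,000 US gal × 3.785 L/gal = 495,835 L.
After draining 37% and refilling: 482 × 0.63 + 47 × 0.37 = 321.05 ppm.
Deficit to target: 354 − 321.05 = 32.95 mg/L.
As CaCO₃: 32.95 mg/L × 495,835 L = 16,340 g; ÷ 100.1 = 163.2 mol Ca²⁺.
Mass: 163.2 × 111 = 18,120 g.

18.1 kg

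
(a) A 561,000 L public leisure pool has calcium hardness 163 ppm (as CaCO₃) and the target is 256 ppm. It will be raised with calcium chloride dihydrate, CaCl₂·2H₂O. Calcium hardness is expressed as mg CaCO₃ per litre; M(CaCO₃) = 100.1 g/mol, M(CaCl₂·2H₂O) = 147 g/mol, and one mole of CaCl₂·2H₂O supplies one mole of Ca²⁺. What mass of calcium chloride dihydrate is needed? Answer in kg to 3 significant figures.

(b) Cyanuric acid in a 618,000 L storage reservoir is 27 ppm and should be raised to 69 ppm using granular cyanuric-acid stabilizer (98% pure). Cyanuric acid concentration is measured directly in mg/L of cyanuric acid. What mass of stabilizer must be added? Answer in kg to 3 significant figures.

(a) Hardness to add: (256 − 163) = 93 mg/L as CaCO₃ × 561,000 L = 52,170 g as CaCO₃.
(a) Moles of Ca²⁺ (1 mol Ca²⁺ ≡ 1 mol CaCO₃): 52,170 / 100.1 g/mol = 521.2 mol.
(a) Mass of CaCl₂·2H₂O: 521.2 × 147 = 76,620 g.

(b) CYA to add: (69 − 27) = 42 mg/L × 618,000 L = 25,960 g cyanuric acid.
(b) At 98% purity: 25,960 / 0.98 = 26,490 g product.

(a) 76.6 kg; (b) 26.5 kg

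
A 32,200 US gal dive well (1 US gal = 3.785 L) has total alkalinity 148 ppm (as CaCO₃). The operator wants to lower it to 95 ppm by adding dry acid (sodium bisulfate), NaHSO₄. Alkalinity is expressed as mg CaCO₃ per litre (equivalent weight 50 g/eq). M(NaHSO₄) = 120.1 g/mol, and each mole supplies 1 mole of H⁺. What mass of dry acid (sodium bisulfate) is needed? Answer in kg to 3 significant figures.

Volume: 32,200 US gal × 3.785 L/gal = 121,877 L.
Alkalinity to neutralize: (148 − 95) = 53 mg/L as CaCO₃ × 121,877 L = 6459 g as CaCO₃.
Equivalents of H⁺ required: 6459 ÷ 50 g/eq = 129.2 eq = 129.2 mol NaHSO₄.
Mass of NaHSO₄: 129.2 × 120.1 = 15,520 g.

15.5 kg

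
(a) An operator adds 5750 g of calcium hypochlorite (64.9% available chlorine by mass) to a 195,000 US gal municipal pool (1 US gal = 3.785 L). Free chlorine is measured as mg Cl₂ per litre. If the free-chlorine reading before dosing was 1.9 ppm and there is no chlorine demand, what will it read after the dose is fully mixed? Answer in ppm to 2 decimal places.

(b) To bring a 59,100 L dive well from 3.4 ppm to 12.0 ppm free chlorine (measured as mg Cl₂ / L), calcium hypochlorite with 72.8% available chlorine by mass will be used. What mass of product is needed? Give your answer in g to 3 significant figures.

(a) Volume: 195,000 US gal × 3.785 L/gal = 738,075 L.
(a) Available chlorine delivered: 5750 g × 0.649 = 3732 g as Cl₂.
(a) Concentration rise: 3732 g / 738,075 L = 5.056 mg/L = 5.06 ppm.
(a) Final FC: 1.9 + 5.06 = 6.96 ppm.

(b) Chlorine deficit: 12.0 − 3.4 = 8.6 ppm = 8.6 mg/L as Cl₂.
(b) Cl₂ equivalent needed: 8.6 mg/L × 59,100 L = 508,300 mg = 508.3 g.
(b) Product at 72.8% available chlorine: 508.3 / 0.728 = 698.2 g.

(a) 6.96 ppm; (b) 698 g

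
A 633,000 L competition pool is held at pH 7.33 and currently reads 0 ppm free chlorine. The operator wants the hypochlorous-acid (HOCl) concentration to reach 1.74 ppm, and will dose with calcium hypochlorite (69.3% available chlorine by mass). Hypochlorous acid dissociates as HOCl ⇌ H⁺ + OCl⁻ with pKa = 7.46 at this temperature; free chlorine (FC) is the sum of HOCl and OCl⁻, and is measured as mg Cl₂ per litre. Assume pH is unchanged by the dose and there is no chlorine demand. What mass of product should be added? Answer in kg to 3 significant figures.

2.77 kg

[OCl⁻]/[HOCl] = 10^(pH − pKa) = 10^(7.33 − 7.46) = 0.7413; fraction as HOCl = 1/(1 + 0.7413) = 0.5743.
Free chlorine required for 1.74 ppm HOCl: 1.74 / 0.5743 = 3.03 ppm.
FC to add: 3.03 − 0 = 3.03 mg/L as Cl₂.
Cl₂ equivalent: 3.03 mg/L × 633,000 L = 1918 g.
Product at 69.3% available Cl: 1918 / 0.693 = 2768 g.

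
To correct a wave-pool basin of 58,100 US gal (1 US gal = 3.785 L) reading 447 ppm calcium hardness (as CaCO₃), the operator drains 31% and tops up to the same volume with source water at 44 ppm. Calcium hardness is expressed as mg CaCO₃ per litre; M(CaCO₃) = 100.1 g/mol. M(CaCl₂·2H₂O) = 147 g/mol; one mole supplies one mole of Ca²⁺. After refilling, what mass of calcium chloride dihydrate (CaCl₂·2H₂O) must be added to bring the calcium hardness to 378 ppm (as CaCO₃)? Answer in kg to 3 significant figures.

Volume: 58,100 US gal × 3.785 L/gal = 219,908 L.
After draining 31% and refilling: 447 × 0.69 + 44 × 0.31 = 322.07 ppm.
Deficit to target: 378 − 322.07 = 55.93 mg/L.
As CaCO₃: 55.93 mg/L × 219,908 L = 12,300 g; ÷ 100.1 = 122.9 mol Ca²⁺.
Mass: 122.9 × 147 = 18,060 g.

18.1 kg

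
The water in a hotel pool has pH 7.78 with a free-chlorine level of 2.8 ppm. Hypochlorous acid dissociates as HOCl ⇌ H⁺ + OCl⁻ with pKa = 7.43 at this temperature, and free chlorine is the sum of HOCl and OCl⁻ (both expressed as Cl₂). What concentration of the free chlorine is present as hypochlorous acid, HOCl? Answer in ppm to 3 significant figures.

0.865 ppm

[OCl⁻]/[HOCl] = 10^(pH − pKa) = 10^(7.78 − 7.43) = 10^0.35 = 2.239.
Fraction as HOCl = 1 / (1 + 2.239) = 0.3088.
HOCl = 0.3088 × 2.8 ppm = 0.8645 ppm.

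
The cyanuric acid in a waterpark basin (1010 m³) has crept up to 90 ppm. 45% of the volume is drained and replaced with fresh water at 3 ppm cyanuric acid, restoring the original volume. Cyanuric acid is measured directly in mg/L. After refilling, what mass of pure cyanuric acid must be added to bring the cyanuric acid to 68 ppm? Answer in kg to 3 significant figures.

Volume: 1010 m³ = 1,010,000 L.
After draining 45% and refilling: 90 × 0.55 + 3 × 0.45 = 50.85 ppm.
Deficit to target: 68 − 50.85 = 17.15 mg/L.
Mass: 17.15 mg/L × 1,010,000 L = 17,320 g cyanuric acid.

17.3 kg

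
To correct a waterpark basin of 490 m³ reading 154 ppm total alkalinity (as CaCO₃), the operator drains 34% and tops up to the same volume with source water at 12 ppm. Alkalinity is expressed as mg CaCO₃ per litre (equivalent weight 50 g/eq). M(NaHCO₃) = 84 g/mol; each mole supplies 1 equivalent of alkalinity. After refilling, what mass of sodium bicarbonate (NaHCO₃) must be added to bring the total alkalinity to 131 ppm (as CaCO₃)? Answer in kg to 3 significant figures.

20.8 kg

Volume: 490 m³ = 490,000 L.
After draining 34% and refilling: 154 × 0.66 + 12 × 0.34 = 105.72 ppm.
Deficit to target: 131 − 105.72 = 25.28 mg/L.
As CaCO₃: 25.28 mg/L × 490,000 L = 12,390 g; ÷ 50 g/eq ÷ 1 = 247.7 mol NaHCO₃.
Mass: 247.7 × 84 = 20,810 g.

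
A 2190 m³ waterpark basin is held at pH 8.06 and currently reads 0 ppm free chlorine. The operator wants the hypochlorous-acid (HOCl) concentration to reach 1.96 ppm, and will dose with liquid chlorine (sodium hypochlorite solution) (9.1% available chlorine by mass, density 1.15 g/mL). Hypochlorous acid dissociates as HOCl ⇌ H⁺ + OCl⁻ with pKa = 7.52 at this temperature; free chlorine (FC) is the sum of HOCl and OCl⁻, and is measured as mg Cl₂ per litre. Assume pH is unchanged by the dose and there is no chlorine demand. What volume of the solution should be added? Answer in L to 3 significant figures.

Volume: 2190 m³ = 2,190,000 L.
[OCl⁻]/[HOCl] = 10^(pH − pKa) = 10^(8.06 − 7.52) = 3.467; fraction as HOCl = 1/(1 + 3.467) = 0.2238.
Free chlorine required for 1.96 ppm HOCl: 1.96 / 0.2238 = 8.756 ppm.
FC to add: 8.756 − 0 = 8.756 mg/L as Cl₂.
Cl₂ equivalent: 8.756 mg/L × 2,190,000 L = 19,180 g.
Product at 9.1% available Cl: 19,180 / 0.091 = 210,700 g.
Volume: 210,700 g ÷ 1.15 g/mL = 183,200 mL.

183 L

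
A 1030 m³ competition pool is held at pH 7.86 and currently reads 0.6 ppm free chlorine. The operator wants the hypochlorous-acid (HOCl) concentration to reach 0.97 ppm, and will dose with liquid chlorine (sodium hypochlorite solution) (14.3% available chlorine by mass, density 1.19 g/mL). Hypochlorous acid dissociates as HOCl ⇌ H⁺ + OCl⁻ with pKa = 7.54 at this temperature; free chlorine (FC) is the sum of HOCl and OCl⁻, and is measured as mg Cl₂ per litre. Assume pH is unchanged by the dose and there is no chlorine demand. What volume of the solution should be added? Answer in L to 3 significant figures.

14.5 L

Volume: 1030 m³ = 1,030,000 L.
[OCl⁻]/[HOCl] = 10^(pH − pKa) = 10^(7.86 − 7.54) = 2.089; fraction as HOCl = 1/(1 + 2.089) = 0.3237.
Free chlorine required for 0.97 ppm HOCl: 0.97 / 0.3237 = 2.997 ppm.
FC to add: 2.997 − 0.6 = 2.397 mg/L as Cl₂.
Cl₂ equivalent: 2.397 mg/L × 1,030,000 L = 2469 g.
Product at 14.3% available Cl: 2469 / 0.143 = 17,260 g.
Volume: 17,260 g ÷ 1.19 g/mL = 14,510 mL.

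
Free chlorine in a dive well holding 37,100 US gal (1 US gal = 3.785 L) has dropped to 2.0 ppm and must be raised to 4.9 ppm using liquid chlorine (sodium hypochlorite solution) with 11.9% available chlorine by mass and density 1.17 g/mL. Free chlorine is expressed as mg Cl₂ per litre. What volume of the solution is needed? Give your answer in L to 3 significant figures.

2.92 L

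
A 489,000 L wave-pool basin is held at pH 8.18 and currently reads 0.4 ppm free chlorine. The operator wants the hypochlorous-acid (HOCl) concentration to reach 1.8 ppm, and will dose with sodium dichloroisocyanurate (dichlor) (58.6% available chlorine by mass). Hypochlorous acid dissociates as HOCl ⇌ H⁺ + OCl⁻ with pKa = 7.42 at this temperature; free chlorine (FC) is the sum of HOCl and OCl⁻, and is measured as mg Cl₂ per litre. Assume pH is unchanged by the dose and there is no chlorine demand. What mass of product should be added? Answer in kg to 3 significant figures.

[OCl⁻]/[HOCl] = 10^(pH − pKa) = 10^(8.18 − 7.42) = 5.754; fraction as HOCl = 1/(1 + 5.754) = 0.1481.
Free chlorine required for 1.8 ppm HOCl: 1.8 / 0.1481 = 12.16 ppm.
FC to add: 12.16 − 0.4 = 11.76 mg/L as Cl₂.
Cl₂ equivalent: 11.76 mg/L × 489,000 L = 5750 g.
Product at 58.6% available Cl: 5750 / 0.586 = 9812 g.

9.81 kg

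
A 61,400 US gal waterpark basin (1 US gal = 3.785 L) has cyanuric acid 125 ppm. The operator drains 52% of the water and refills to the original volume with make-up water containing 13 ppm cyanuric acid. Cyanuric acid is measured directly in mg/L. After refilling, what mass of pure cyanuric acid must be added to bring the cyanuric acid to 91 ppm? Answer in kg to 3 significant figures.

Volume: 61,400 US gal × 3.785 L/gal = 232,399 L.
After draining 52% and refilling: 125 × 0.48 + 13 × 0.52 = 66.76 ppm.
Deficit to target: 91 − 66.76 = 24.24 mg/L.
Mass: 24.24 mg/L × 232,399 L = 5633 g cyanuric acid.

5.63 kg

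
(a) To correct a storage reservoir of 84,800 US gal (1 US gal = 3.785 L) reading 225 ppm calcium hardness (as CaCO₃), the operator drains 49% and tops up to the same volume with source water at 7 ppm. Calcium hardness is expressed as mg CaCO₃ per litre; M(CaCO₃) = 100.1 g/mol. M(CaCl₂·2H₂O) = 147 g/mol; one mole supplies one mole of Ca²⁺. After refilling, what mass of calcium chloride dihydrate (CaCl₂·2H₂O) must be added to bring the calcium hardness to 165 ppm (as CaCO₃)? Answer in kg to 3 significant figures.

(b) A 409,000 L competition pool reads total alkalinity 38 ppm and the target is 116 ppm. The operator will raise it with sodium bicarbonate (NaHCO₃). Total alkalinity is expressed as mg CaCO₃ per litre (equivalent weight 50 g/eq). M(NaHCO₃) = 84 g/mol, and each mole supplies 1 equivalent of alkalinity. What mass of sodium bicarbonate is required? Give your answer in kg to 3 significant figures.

(a) 22.1 kg; (b) 53.6 kg

(a) Volume: 84,800 US gal × 3.785 L/gal = 320,968 L.
(a) After draining 49% and refilling: 225 × 0.51 + 7 × 0.49 = 118.18 ppm.
(a) Deficit to target: 165 − 118.18 = 46.82 mg/L.
(a) As CaCO₃: 46.82 mg/L × 320,968 L = 15,030 g; ÷ 100.1 = 150.1 mol Ca²⁺.
(a) Mass: 150.1 × 147 = 22,070 g.

(b) Alkalinity to add: (116 − 38) = 78 mg/L as CaCO₃ × 409,000 L = 31,900 g as CaCO₃.
(b) Equivalents: 31,900 g ÷ 50 g/eq = 638 eq.
(b) NaHCO₃ supplies 1 eq per mole → 638 mol.
(b) Mass: 638 mol × 84 g/mol = 53,600 g.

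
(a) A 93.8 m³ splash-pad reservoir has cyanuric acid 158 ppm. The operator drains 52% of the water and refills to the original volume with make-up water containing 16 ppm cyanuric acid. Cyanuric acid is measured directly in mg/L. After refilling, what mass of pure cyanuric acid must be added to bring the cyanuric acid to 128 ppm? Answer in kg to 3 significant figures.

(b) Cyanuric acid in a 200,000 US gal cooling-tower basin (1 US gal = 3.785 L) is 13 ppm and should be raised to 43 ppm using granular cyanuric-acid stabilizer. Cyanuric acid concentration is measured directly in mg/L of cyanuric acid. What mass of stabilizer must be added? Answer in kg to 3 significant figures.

(a) Volume: 93.8 m³ = 93,800 L.
(a) After draining 52% and refilling: 158 × 0.48 + 16 × 0.52 = 84.16 ppm.
(a) Deficit to target: 128 − 84.16 = 43.84 mg/L.
(a) Mass: 43.84 mg/L × 93,800 L = 4112 g cyanuric acid.

(b) Volume: 200,000 US gal × 3.785 L/gal = 757,000 L.
(b) CYA to add: (43 − 13) = 30 mg/L × 757,000 L = 22,710 g cyanuric acid.

(a) 4.11 kg; (b) 22.7 kg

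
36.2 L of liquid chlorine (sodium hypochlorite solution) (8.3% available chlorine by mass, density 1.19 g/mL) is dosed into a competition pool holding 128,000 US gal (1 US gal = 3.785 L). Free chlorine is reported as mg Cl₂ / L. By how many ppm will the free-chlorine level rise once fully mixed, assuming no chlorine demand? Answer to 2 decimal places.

7.38 ppm

Volume: 128,000 US gal × 3.785 L/gal = 484,480 L.
Mass of solution: 36.2 L × 1000 mL/L × 1.19 g/mL = 43,080 g.
Available chlorine delivered: 43,080 g × 0.083 = 3575 g as Cl₂.
Concentration rise: 3575 g / 484,480 L = 7.38 mg/L = 7.38 ppm.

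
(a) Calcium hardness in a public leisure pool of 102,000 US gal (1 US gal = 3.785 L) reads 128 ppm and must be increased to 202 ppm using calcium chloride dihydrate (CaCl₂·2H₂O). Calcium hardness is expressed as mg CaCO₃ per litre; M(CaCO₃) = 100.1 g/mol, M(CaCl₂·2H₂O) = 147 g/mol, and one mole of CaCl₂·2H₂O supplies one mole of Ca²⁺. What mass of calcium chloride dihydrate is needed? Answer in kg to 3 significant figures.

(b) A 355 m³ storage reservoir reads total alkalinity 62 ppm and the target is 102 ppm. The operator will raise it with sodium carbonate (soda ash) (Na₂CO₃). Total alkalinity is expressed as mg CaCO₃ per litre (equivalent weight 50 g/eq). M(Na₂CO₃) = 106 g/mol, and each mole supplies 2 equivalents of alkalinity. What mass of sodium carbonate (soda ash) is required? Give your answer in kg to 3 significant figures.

(a) Volume: 102,000 US gal × 3.785 L/gal = 386,070 L.
(a) Hardness to add: (202 − 128) = 74 mg/L as CaCO₃ × 386,070 L = 28,570 g as CaCO₃.
(a) Moles of Ca²⁺ (1 mol Ca²⁺ ≡ 1 mol CaCO₃): 28,570 / 100.1 g/mol = 285.4 mol.
(a) Mass of CaCl₂·2H₂O: 285.4 × 147 = 41,950 g.

(b) Volume: 355 m³ = 355,000 L.
(b) Alkalinity to add: (102 − 62) = 40 mg/L as CaCO₃ × 355,000 L = 14,200 g as CaCO₃.
(b) Equivalents: 14,200 g ÷ 50 g/eq = 284 eq.
(b) Each mole of Na₂CO₃ supplies 2 eq, so 284 / 2 = 142 mol.
(b) Mass: 142 mol × 106 g/mol = 15,050 g.

(a) 42.0 kg; (b) 15.1 kg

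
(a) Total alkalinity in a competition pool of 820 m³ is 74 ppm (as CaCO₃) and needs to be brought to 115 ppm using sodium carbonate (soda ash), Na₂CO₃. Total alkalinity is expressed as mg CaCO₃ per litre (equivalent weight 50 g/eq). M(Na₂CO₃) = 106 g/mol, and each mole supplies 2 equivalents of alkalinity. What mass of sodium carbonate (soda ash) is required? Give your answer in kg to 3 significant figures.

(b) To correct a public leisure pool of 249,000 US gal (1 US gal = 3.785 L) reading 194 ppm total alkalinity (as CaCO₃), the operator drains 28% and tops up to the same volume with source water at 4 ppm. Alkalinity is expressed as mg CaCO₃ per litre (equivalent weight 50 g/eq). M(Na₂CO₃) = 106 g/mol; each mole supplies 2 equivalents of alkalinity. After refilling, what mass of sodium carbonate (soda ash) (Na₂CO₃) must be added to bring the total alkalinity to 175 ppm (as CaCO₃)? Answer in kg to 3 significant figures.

(a) Volume: 820 m³ = 820,000 L.
(a) Alkalinity to add: (115 − 74) = 41 mg/L as CaCO₃ × 820,000 L = 33,620 g as CaCO₃.
(a) Equivalents: 33,620 g ÷ 50 g/eq = 672.4 eq.
(a) Each mole of Na₂CO₃ supplies 2 eq, so 672.4 / 2 = 336.2 mol.
(a) Mass: 336.2 mol × 106 g/mol = 35,640 g.

(b) Volume: 249,000 US gal × 3.785 L/gal = 942,465 L.
(b) After draining 28% and refilling: 194 × 0.72 + 4 × 0.28 = 140.8 ppm.
(b) Deficit to target: 175 − 140.8 = 34.2 mg/L.
(b) As CaCO₃: 34.2 mg/L × 942,465 L = 32,230 g; ÷ 50 g/eq ÷ 2 = 322.3 mol Na₂CO₃.
(b) Mass: 322.3 × 106 = 34,170 g.

(a) 35.6 kg; (b) 34.2 kg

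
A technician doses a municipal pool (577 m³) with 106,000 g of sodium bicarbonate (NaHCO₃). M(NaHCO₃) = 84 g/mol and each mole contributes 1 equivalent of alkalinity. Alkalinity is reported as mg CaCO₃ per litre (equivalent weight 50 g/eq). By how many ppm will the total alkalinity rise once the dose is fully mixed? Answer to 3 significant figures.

Volume: 577 m³ = 577,000 L.
Moles of NaHCO₃: 106,000 g ÷ 84 g/mol = 1262 mol → 1262 eq of alkalinity.
As CaCO₃: 1262 eq × 50 g/eq = 63,100 g.
Rise: 63,100 g / 577,000 L × 1000 = 109.4 mg/L.

109 ppm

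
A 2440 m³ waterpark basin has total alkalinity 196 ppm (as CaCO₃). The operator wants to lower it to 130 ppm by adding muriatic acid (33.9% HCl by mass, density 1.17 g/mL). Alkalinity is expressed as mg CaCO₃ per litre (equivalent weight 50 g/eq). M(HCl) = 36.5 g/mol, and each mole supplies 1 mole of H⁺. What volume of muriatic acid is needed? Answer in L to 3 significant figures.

Volume: 2440 m³ = 2,440,000 L.
Alkalinity to neutralize: (196 − 130) = 66 mg/L as CaCO₃ × 2,440,000 L = 161,000 g as CaCO₃.
Equivalents of H⁺ required: 161,000 ÷ 50 g/eq = 3221 eq = 3221 mol HCl.
Mass of HCl: 3221 × 36.5 = 117,600 g.
Mass of 33.9% solution: 117,600 / 0.339 = 346,800 g.
Volume: 346,800 g ÷ 1.17 g/mL = 296,400 mL.

296 L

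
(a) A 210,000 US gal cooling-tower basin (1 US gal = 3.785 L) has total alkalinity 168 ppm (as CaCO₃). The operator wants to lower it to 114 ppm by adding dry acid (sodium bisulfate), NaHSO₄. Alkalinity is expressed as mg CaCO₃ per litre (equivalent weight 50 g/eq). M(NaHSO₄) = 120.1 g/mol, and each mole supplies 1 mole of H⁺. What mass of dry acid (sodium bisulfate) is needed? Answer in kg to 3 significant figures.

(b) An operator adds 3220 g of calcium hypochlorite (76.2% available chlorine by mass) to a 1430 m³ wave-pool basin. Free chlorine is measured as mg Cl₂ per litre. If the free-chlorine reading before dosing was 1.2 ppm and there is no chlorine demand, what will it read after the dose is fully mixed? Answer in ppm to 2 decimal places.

(a) 103 kg; (b) 2.92 ppm

(a) Volume: 210,000 US gal × 3.785 L/gal = 794,850 L.
(a) Alkalinity to neutralize: (168 − 114) = 54 mg/L as CaCO₃ × 794,850 L = 42,920 g as CaCO₃.
(a) Equivalents of H⁺ required: 42,920 ÷ 50 g/eq = 858.4 eq = 858.4 mol NaHSO₄.
(a) Mass of NaHSO₄: 858.4 × 120.1 = 103,100 g.

(b) Volume: 1430 m³ = 1,430,000 L.
(b) Available chlorine delivered: 3220 g × 0.762 = 2454 g as Cl₂.
(b) Concentration rise: 2454 g / 1,430,000 L = 1.716 mg/L = 1.72 ppm.
(b) Final FC: 1.2 + 1.72 = 2.92 ppm.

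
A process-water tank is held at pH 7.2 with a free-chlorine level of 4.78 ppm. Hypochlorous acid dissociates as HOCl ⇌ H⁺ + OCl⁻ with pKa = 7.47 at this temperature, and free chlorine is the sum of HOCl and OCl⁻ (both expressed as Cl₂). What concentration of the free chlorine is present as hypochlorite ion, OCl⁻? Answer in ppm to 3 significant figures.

[OCl⁻]/[HOCl] = 10^(pH − pKa) = 10^(7.2 − 7.47) = 10^-0.27 = 0.537.
Fraction as HOCl = 1 / (1 + 0.537) = 0.6506.
OCl⁻ = (1 − 0.6506) × 4.78 ppm = 1.67 ppm.

1.67 ppm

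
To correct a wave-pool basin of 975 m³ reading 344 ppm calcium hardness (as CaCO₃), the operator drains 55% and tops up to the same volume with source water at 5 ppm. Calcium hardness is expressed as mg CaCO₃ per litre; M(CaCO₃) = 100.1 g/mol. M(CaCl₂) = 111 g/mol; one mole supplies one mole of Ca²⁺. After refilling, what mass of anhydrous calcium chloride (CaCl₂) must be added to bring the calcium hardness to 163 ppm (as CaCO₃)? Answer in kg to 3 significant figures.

5.89 kg

Volume: 975 m³ = 975,000 L.
After draining 55% and refilling: 344 × 0.45 + 5 × 0.55 = 157.55 ppm.
Deficit to target: 163 − 157.55 = 5.45 mg/L.
As CaCO₃: 5.45 mg/L × 975,000 L = 5314 g; ÷ 100.1 = 53.08 mol Ca²⁺.
Mass: 53.08 × 111 = 5892 g.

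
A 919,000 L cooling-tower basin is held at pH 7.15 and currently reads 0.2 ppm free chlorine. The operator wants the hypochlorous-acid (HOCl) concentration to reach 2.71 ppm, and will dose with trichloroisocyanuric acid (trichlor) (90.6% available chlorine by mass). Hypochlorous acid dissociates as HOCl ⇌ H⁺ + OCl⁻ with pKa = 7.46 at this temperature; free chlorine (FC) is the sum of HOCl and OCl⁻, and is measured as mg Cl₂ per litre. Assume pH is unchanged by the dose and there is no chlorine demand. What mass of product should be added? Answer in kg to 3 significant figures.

[OCl⁻]/[HOCl] = 10^(pH − pKa) = 10^(7.15 − 7.46) = 0.4898; fraction as HOCl = 1/(1 + 0.4898) = 0.6712.
Free chlorine required for 2.71 ppm HOCl: 2.71 / 0.6712 = 4.037 ppm.
FC to add: 4.037 − 0.2 = 3.837 mg/L as Cl₂.
Cl₂ equivalent: 3.837 mg/L × 919,000 L = 3526 g.
Product at 90.6% available Cl: 3526 / 0.906 = 3892 g.

3.89 kg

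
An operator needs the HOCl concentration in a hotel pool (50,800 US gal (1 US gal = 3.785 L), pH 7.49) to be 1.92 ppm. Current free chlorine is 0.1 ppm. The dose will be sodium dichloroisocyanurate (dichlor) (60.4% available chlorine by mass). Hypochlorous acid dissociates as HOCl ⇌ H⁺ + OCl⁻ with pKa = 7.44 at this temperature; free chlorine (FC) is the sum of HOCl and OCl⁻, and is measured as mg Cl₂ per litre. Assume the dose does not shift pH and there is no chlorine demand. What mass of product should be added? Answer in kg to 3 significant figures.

1.27 kg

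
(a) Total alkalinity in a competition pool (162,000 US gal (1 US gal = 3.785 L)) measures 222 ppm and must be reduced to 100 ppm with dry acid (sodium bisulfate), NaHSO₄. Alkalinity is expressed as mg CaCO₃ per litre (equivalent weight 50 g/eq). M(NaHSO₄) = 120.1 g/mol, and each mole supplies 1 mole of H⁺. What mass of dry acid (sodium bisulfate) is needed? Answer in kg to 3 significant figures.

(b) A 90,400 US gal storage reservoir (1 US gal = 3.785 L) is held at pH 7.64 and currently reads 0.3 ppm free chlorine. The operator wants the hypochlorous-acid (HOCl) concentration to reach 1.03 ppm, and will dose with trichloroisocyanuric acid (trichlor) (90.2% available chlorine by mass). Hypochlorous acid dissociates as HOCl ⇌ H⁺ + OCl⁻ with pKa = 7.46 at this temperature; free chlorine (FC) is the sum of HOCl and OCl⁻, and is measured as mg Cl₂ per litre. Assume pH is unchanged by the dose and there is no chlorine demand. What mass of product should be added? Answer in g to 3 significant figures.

(a) 180 kg; (b) 868 g

(a) Volume: 162,000 US gal × 3.785 L/gal = 613,170 L.
(a) Alkalinity to neutralize: (222 − 100) = 122 mg/L as CaCO₃ × 613,170 L = 74,810 g as CaCO₃.
(a) Equivalents of H⁺ required: 74,810 ÷ 50 g/eq = 1496 eq = 1496 mol NaHSO₄.
(a) Mass of NaHSO₄: 1496 × 120.1 = 179,700 g.

(b) Volume: 90,400 US gal × 3.785 L/gal = 342,164 L.
(b) [OCl⁻]/[HOCl] = 10^(pH − pKa) = 10^(7.64 − 7.46) = 1.514; fraction as HOCl = 1/(1 + 1.514) = 0.3978.
(b) Free chlorine required for 1.03 ppm HOCl: 1.03 / 0.3978 = 2.589 ppm.
(b) FC to add: 2.589 − 0.3 = 2.289 mg/L as Cl₂.
(b) Cl₂ equivalent: 2.289 mg/L × 342,164 L = 783.2 g.
(b) Product at 90.2% available Cl: 783.2 / 0.902 = 868.3 g.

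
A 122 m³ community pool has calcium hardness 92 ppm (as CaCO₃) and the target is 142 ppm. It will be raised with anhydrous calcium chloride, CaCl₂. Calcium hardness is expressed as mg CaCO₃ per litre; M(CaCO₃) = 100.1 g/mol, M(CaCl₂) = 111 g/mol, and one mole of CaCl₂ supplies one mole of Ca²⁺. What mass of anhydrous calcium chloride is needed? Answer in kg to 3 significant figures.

6.76 kg

Volume: 122 m³ = 122,000 L.
Hardness to add: (142 − 92) = 50 mg/L as CaCO₃ × 122,000 L = 6100 g as CaCO₃.
Moles of Ca²⁺ (1 mol Ca²⁺ ≡ 1 mol CaCO₃): 6100 / 100.1 g/mol = 60.94 mol.
Mass of CaCl₂: 60.94 × 111 = 6764 g.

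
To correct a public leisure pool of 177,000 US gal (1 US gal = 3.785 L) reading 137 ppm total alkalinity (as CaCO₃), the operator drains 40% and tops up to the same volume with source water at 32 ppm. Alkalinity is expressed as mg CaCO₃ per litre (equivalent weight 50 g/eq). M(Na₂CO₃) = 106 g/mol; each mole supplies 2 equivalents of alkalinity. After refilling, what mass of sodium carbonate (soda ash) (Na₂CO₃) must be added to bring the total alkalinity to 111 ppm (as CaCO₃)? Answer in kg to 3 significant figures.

11.4 kg

Volume: 177,000 US gal × 3.785 L/gal = 669,945 L.
After draining 40% and refilling: 137 × 0.60 + 32 × 0.40 = 95 ppm.
Deficit to target: 111 − 95 = 16 mg/L.
As CaCO₃: 16 mg/L × 669,945 L = 10,720 g; ÷ 50 g/eq ÷ 2 = 107.2 mol Na₂CO₃.
Mass: 107.2 × 106 = 11,360 g.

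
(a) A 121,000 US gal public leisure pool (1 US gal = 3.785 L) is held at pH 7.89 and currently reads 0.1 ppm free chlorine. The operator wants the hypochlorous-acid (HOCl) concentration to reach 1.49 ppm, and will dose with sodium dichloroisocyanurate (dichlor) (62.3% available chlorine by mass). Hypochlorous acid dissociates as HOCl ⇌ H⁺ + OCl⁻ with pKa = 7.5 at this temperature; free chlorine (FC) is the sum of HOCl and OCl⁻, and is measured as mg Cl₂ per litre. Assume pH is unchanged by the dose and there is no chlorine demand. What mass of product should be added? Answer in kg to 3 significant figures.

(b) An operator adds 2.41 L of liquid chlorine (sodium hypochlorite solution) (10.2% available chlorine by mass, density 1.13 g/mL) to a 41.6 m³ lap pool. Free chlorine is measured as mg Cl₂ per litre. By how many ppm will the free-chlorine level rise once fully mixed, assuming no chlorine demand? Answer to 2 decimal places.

(a) 3.71 kg; (b) 6.68 ppm

(a) Volume: 121,000 US gal × 3.785 L/gal = 457,985 L.
(a) [OCl⁻]/[HOCl] = 10^(pH − pKa) = 10^(7.89 − 7.5) = 2.455; fraction as HOCl = 1/(1 + 2.455) = 0.2895.
(a) Free chlorine required for 1.49 ppm HOCl: 1.49 / 0.2895 = 5.148 ppm.
(a) FC to add: 5.148 − 0.1 = 5.048 mg/L as Cl₂.
(a) Cl₂ equivalent: 5.048 mg/L × 457,985 L = 2312 g.
(a) Product at 62.3% available Cl: 2312 / 0.623 = 3711 g.

(b) Volume: 41.6 m³ = 41,600 L.
(b) Mass of solution: 2.41 L × 1000 mL/L × 1.13 g/mL = 2723 g.
(b) Available chlorine delivered: 2723 g × 0.102 = 277.8 g as Cl₂.
(b) Concentration rise: 277.8 g / 41,600 L = 6.677 mg/L = 6.68 ppm.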